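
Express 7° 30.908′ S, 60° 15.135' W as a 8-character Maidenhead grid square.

Shift to the Maidenhead origin (180°W, 90°S): lon 119.74775, lat 82.48487.
Field: lon ⌊119.74775/20⌋ = 5 → F; lat ⌊82.48487/10⌋ = 8 → I.
Square: lon ⌊19.74775/2⌋ = 9; lat ⌊2.48487/1⌋ = 2.
Subsquare: lon ⌊1.74775/0.0833333⌋ = 20 → u; lat ⌊0.48487/0.0416667⌋ = 11 → l.
Extended square: lon ⌊0.08108/0.00833333⌋ = 9; lat ⌊0.02653/0.00416667⌋ = 6.

FI92ul96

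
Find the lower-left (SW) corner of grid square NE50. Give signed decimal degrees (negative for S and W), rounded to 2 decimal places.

Field N=13, E=4: +13·20° lon, +4·10° lat → SW at lon 80°, lat -50°.
Square 5, 0: +5·2° lon, +0·1° lat → SW at lon 90°, lat -50°.
latitude -50.00, longitude 90.00.

-50.00, 90.00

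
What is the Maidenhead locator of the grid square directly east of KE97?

LE07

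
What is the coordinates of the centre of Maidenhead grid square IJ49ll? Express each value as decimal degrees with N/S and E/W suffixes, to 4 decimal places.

Field I=8, J=9: +8·20° lon, +9·10° lat → SW at lon -20°, lat 0°.
Square 4, 9: +4·2° lon, +9·1° lat → SW at lon -12°, lat 9°.
Subsquare l=11, l=11: +11·0.0833333° lon, +11·0.0416667° lat → SW at lon -11.0833°, lat 9.45833°.
Cell spans 0.0833333° lon × 0.0416667° lat. Centre is SW corner plus half of each.
latitude 9.4792° N, longitude 11.0417° W.

9.4792° N, 11.0417° W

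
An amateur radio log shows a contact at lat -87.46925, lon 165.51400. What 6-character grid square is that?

Shift to the Maidenhead origin (180°W, 90°S): lon 345.5140, lat 2.5307.
Field: 345.5140/20 → 17 → R, 2.5307/10 → 0 → A; chars RA.
Square: 5.5140/2 → 2, 2.5307/1 → 2; chars 22.
Subsquare: 1.5140/0.0833333 → 18 → s, 0.5307/0.0416667 → 12 → m; chars sm.

RA22sm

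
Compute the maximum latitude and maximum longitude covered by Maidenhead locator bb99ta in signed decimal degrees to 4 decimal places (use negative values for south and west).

-70.9583, -140.3333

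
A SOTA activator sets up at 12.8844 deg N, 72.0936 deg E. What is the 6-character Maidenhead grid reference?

MK62bv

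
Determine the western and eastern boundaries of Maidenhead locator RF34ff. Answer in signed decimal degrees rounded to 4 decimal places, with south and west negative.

166.4167, 166.5000

Field R=17, F=5: +17·20° lon, +5·10° lat → SW at lon 160°, lat -40°.
Square 3, 4: +3·2° lon, +4·1° lat → SW at lon 166°, lat -36°.
Subsquare f=5, f=5: +5·0.0833333° lon, +5·0.0416667° lat → SW at lon 166.417°, lat -35.7917°.
Cell spans 0.0833333° lon × 0.0416667° lat.
west 166.4167, east 166.5000.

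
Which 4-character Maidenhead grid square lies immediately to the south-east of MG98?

NG07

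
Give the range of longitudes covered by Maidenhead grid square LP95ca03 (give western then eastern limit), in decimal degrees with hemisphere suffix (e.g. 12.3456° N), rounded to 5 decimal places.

58.16667° E, 58.17500° E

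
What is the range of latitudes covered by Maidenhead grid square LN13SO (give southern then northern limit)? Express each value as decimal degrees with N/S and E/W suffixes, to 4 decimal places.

Field L=11, N=13: +11·20° lon, +13·10° lat → SW at lon 40°, lat 40°.
Square 1, 3: +1·2° lon, +3·1° lat → SW at lon 42°, lat 43°.
Subsquare s=18, o=14: +18·0.0833333° lon, +14·0.0416667° lat → SW at lon 43.5°, lat 43.5833°.
Cell spans 0.0833333° lon × 0.0416667° lat.
south 43.5833° N, north 43.6250° N.

43.5833° N, 43.6250° N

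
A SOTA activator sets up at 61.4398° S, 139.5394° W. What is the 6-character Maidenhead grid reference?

CC08fn

Add 180° to longitude and 90° to latitude: 40.4606, 28.5602.
Field: lon ⌊40.4606/20⌋ = 2 → C; lat ⌊28.5602/10⌋ = 2 → C.
Square: lon ⌊0.4606/2⌋ = 0; lat ⌊8.5602/1⌋ = 8.
Subsquare: lon ⌊0.4606/0.0833333⌋ = 5 → f; lat ⌊0.5602/0.0416667⌋ = 13 → n.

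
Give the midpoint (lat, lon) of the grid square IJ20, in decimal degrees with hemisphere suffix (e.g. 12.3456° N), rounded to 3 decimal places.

0.500° N, 15.000° W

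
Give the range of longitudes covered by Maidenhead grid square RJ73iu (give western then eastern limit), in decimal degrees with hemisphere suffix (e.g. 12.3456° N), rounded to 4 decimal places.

174.6667° E, 174.7500° E

Field R=17, J=9: +17·20° lon, +9·10° lat → SW at lon 160°, lat 0°.
Square 7, 3: +7·2° lon, +3·1° lat → SW at lon 174°, lat 3°.
Subsquare i=8, u=20: +8·0.0833333° lon, +20·0.0416667° lat → SW at lon 174.667°, lat 3.83333°.
Cell spans 0.0833333° lon × 0.0416667° lat.
west 174.6667° E, east 174.7500° E.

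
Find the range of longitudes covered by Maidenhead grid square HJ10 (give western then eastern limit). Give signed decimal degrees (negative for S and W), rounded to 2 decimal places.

-38.00, -36.00

Field H=7, J=9: +7·20° lon, +9·10° lat → SW at lon -40°, lat 0°.
Square 1, 0: +1·2° lon, +0·1° lat → SW at lon -38°, lat 0°.
Cell spans 2° lon × 1° lat.
west -38.00, east -36.00.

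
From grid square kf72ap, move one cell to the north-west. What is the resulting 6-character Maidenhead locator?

KF62xq

Longitude subsquare a = 0; −1 → -1, wraps to 23 = x, carry into square.
Longitude square 7; −1 → 6.
Latitude subsquare p = 15; +1 → 16 = q.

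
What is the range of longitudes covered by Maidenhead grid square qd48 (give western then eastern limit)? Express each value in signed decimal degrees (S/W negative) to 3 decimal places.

148.000, 150.000

Field Q=16, D=3: +16·20° lon, +3·10° lat → SW at lon 140°, lat -60°.
Square 4, 8: +4·2° lon, +8·1° lat → SW at lon 148°, lat -52°.
Cell spans 2° lon × 1° lat.
west 148.000, east 150.000.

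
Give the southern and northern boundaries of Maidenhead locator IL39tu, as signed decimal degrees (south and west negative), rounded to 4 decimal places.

Field I=8, L=11: +8·20° lon, +11·10° lat → SW at lon -20°, lat 20°.
Square 3, 9: +3·2° lon, +9·1° lat → SW at lon -14°, lat 29°.
Subsquare t=19, u=20: +19·0.0833333° lon, +20·0.0416667° lat → SW at lon -12.4167°, lat 29.8333°.
Cell spans 0.0833333° lon × 0.0416667° lat.
south 29.8333, north 29.8750.

29.8333, 29.8750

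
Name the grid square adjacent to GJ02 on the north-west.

FJ93

Longitude square 0; −1 → -1, wraps to 9, carry into field.
Longitude field G = 6; −1 → 5 = F.
Latitude square 2; +1 → 3.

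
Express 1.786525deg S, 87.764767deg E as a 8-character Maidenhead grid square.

NI38vf11

Offset from 180°W / 90°S: lon 267.76477°, lat 88.21348°.
Field: lon ⌊267.76477/20⌋ = 13 → N; lat ⌊88.21348/10⌋ = 8 → I.
Square: lon ⌊7.76477/2⌋ = 3; lat ⌊8.21348/1⌋ = 8.
Subsquare: lon ⌊1.76477/0.0833333⌋ = 21 → v; lat ⌊0.21348/0.0416667⌋ = 5 → f.
Extended square: lon ⌊0.01477/0.00833333⌋ = 1; lat ⌊0.00514/0.00416667⌋ = 1.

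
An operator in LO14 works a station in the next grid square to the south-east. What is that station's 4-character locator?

Longitude square 1; +1 → 2.
Latitude square 4; −1 → 3.

LO23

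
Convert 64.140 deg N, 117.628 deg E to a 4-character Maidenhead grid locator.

Shift to the Maidenhead origin (180°W, 90°S): lon 297.63, lat 154.14.
Field (20°×10°, letters A–R): lon ⌊297.63/20⌋ = 14 → O; lat ⌊154.14/10⌋ = 15 → P.
Square (2°×1°, digits 0–9): lon ⌊17.63/2⌋ = 8; lat ⌊4.14/1⌋ = 4.

OP84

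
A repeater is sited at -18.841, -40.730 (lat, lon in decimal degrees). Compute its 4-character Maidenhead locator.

Shift to the Maidenhead origin (180°W, 90°S): lon 139.27, lat 71.16.
Field: lon ⌊139.27/20⌋ = 6 → G; lat ⌊71.16/10⌋ = 7 → H.
Square: lon ⌊19.27/2⌋ = 9; lat ⌊1.16/1⌋ = 1.

GH91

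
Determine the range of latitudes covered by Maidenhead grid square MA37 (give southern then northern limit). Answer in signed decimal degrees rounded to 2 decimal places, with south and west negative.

-83.00, -82.00

Field M=12, A=0: +12·20° lon, +0·10° lat → SW at lon 60°, lat -90°.
Square 3, 7: +3·2° lon, +7·1° lat → SW at lon 66°, lat -83°.
Cell spans 2° lon × 1° lat.
south -83.00, north -82.00.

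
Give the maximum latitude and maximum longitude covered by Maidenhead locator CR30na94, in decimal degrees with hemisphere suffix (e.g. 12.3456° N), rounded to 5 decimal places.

80.02083° N, 132.83333° W

Field C=2, R=17: +2·20° lon, +17·10° lat → SW at lon -140°, lat 80°.
Square 3, 0: +3·2° lon, +0·1° lat → SW at lon -134°, lat 80°.
Subsquare n=13, a=0: +13·0.0833333° lon, +0·0.0416667° lat → SW at lon -132.917°, lat 80°.
Extended square 9, 4: +9·0.00833333° lon, +4·0.00416667° lat → SW at lon -132.842°, lat 80.0167°.
Cell spans 0.00833333° lon × 0.00416667° lat. NE corner is SW corner plus one full cell.
latitude 80.02083° N, longitude 132.83333° W.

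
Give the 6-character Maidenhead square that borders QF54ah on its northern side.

Latitude subsquare h = 7; +1 → 8 = i.
The longitude characters are unchanged.

QF54ai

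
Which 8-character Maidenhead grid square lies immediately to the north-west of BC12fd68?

BC12fd59

Longitude extended square 6; −1 → 5.
Latitude extended square 8; +1 → 9.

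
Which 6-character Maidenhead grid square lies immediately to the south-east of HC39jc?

HC39kb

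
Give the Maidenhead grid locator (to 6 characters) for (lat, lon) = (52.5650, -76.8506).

FO12nn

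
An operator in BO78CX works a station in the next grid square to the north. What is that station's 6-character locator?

BO79ca

Latitude subsquare x = 23; +1 → 24, wraps to 0 = a, carry into square.
Latitude square 8; +1 → 9.
The longitude characters are unchanged.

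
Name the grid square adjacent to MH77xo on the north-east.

MH87ap

Longitude subsquare x = 23; +1 → 24, wraps to 0 = a, carry into square.
Longitude square 7; +1 → 8.
Latitude subsquare o = 14; +1 → 15 = p.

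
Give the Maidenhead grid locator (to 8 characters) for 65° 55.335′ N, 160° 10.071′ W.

Offset from 180°W / 90°S: lon 19.83215°, lat 155.92225°.
Field (20°×10°, letters A–R): 19.83215/20 → 0 → A, 155.92225/10 → 15 → P; chars AP.
Square (2°×1°, digits 0–9): 19.83215/2 → 9, 5.92225/1 → 5; chars 95.
Subsquare (5′×2.5′, letters a–x): 1.83215/0.0833333 → 21 → v, 0.92225/0.0416667 → 22 → w; chars vw.
Extended square (30″×15″, digits 0–9): 0.08215/0.00833333 → 9, 0.00558/0.00416667 → 1; chars 91.

AP95vw91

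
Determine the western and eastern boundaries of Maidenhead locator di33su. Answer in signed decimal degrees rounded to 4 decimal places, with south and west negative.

Field D=3, I=8: +3·20° lon, +8·10° lat → SW at lon -120°, lat -10°.
Square 3, 3: +3·2° lon, +3·1° lat → SW at lon -114°, lat -7°.
Subsquare s=18, u=20: +18·0.0833333° lon, +20·0.0416667° lat → SW at lon -112.5°, lat -6.16667°.
Cell spans 0.0833333° lon × 0.0416667° lat.
west -112.5000, east -112.4167.

-112.5000, -112.4167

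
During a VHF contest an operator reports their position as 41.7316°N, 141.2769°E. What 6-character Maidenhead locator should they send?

QN01pr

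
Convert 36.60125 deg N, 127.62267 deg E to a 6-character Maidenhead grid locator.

PM36to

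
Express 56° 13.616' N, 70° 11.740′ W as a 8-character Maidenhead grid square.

Add 180° to longitude and 90° to latitude: 109.80433, 146.22693.
Field: lon ⌊109.80433/20⌋ = 5 → F; lat ⌊146.22693/10⌋ = 14 → O.
Square: lon ⌊9.80433/2⌋ = 4; lat ⌊6.22693/1⌋ = 6.
Subsquare: lon ⌊1.80433/0.0833333⌋ = 21 → v; lat ⌊0.22693/0.0416667⌋ = 5 → f.
Extended square: lon ⌊0.05433/0.00833333⌋ = 6; lat ⌊0.01860/0.00416667⌋ = 4.

FO46vf64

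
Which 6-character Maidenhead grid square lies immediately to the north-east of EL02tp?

Longitude subsquare t = 19; +1 → 20 = u.
Latitude subsquare p = 15; +1 → 16 = q.

EL02uq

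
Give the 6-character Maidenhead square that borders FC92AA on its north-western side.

FC82xb

Longitude subsquare a = 0; −1 → -1, wraps to 23 = x, carry into square.
Longitude square 9; −1 → 8.
Latitude subsquare a = 0; +1 → 1 = b.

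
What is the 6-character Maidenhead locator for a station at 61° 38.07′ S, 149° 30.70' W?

Offset from 180°W / 90°S: lon 30.4883°, lat 28.3655°.
Field: 30.4883/20 → 1 → B, 28.3655/10 → 2 → C; chars BC.
Square: 10.4883/2 → 5, 8.3655/1 → 8; chars 58.
Subsquare: 0.4883/0.0833333 → 5 → f, 0.3655/0.0416667 → 8 → i; chars fi.

BC58fi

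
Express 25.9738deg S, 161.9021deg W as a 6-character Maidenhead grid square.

AG94ba

Add 180° to longitude and 90° to latitude: 18.0979, 64.0262.
Field: 18.0979/20 → 0 → A, 64.0262/10 → 6 → G; chars AG.
Square: 18.0979/2 → 9, 4.0262/1 → 4; chars 94.
Subsquare: 0.0979/0.0833333 → 1 → b, 0.0262/0.0416667 → 0 → a; chars ba.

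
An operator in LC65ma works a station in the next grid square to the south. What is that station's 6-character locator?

Latitude subsquare a = 0; −1 → -1, wraps to 23 = x, carry into square.
Latitude square 5; −1 → 4.
The longitude characters are unchanged.

LC64mx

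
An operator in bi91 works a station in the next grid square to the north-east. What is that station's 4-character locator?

CI02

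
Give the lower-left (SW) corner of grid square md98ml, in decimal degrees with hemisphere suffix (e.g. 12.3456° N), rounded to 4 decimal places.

51.5417° S, 79.0000° E

Field M=12, D=3: +12·20° lon, +3·10° lat → SW at lon 60°, lat -60°.
Square 9, 8: +9·2° lon, +8·1° lat → SW at lon 78°, lat -52°.
Subsquare m=12, l=11: +12·0.0833333° lon, +11·0.0416667° lat → SW at lon 79°, lat -51.5417°.
latitude 51.5417° S, longitude 79.0000° E.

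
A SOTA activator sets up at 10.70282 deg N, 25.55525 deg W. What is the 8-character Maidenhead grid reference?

Add 180° to longitude and 90° to latitude: 154.44475, 100.70282.
Field (20°×10°, letters A–R): 154.44475/20 → 7 → H, 100.70282/10 → 10 → K; chars HK.
Square (2°×1°, digits 0–9): 14.44475/2 → 7, 0.70282/1 → 0; chars 70.
Subsquare (5′×2.5′, letters a–x): 0.44475/0.0833333 → 5 → f, 0.70282/0.0416667 → 16 → q; chars fq.
Extended square (30″×15″, digits 0–9): 0.02808/0.00833333 → 3, 0.03615/0.00416667 → 8; chars 38.

HK70fq38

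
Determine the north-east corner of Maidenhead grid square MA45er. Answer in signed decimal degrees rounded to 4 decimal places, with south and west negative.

Field M=12, A=0: +12·20° lon, +0·10° lat → SW at lon 60°, lat -90°.
Square 4, 5: +4·2° lon, +5·1° lat → SW at lon 68°, lat -85°.
Subsquare e=4, r=17: +4·0.0833333° lon, +17·0.0416667° lat → SW at lon 68.3333°, lat -84.2917°.
Cell spans 0.0833333° lon × 0.0416667° lat. NE corner is SW corner plus one full cell.
latitude -84.2500, longitude 68.4167.

-84.2500, 68.4167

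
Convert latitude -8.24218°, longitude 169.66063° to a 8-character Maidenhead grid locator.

RI41ts91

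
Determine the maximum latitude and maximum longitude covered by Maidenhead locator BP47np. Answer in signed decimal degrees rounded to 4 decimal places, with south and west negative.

67.6667, -150.8333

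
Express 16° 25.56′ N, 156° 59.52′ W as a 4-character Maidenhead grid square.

Add 180° to longitude and 90° to latitude: 23.01, 106.43.
Field: lon ⌊23.01/20⌋ = 1 → B; lat ⌊106.43/10⌋ = 10 → K.
Square: lon ⌊3.01/2⌋ = 1; lat ⌊6.43/1⌋ = 6.

BK16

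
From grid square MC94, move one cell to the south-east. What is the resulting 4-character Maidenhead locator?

NC03

Longitude square 9; +1 → 10, wraps to 0, carry into field.
Longitude field M = 12; +1 → 13 = N.
Latitude square 4; −1 → 3.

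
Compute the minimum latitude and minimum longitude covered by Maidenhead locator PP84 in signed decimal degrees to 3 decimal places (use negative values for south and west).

Field P=15, P=15: +15·20° lon, +15·10° lat → SW at lon 120°, lat 60°.
Square 8, 4: +8·2° lon, +4·1° lat → SW at lon 136°, lat 64°.
latitude 64.000, longitude 136.000.

64.000, 136.000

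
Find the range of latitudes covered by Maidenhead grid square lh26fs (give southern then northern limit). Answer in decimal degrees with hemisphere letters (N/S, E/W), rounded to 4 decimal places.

Field L=11, H=7: +11·20° lon, +7·10° lat → SW at lon 40°, lat -20°.
Square 2, 6: +2·2° lon, +6·1° lat → SW at lon 44°, lat -14°.
Subsquare f=5, s=18: +5·0.0833333° lon, +18·0.0416667° lat → SW at lon 44.4167°, lat -13.25°.
Cell spans 0.0833333° lon × 0.0416667° lat.
south 13.2500° S, north 13.2083° S.

13.2500° S, 13.2083° S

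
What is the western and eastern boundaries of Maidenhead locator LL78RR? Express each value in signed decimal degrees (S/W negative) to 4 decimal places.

Field L=11, L=11: +11·20° lon, +11·10° lat → SW at lon 40°, lat 20°.
Square 7, 8: +7·2° lon, +8·1° lat → SW at lon 54°, lat 28°.
Subsquare r=17, r=17: +17·0.0833333° lon, +17·0.0416667° lat → SW at lon 55.4167°, lat 28.7083°.
Cell spans 0.0833333° lon × 0.0416667° lat.
west 55.4167, east 55.5000.

55.4167, 55.5000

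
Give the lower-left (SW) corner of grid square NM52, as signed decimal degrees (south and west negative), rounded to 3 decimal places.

32.000, 90.000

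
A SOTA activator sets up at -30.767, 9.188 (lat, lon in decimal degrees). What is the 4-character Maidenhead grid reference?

JF49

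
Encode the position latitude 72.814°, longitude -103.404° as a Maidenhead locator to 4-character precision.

Add 180° to longitude and 90° to latitude: 76.60, 162.81.
Field (20°×10°, letters A–R): lon ⌊76.60/20⌋ = 3 → D; lat ⌊162.81/10⌋ = 16 → Q.
Square (2°×1°, digits 0–9): lon ⌊16.60/2⌋ = 8; lat ⌊2.81/1⌋ = 2.

DQ82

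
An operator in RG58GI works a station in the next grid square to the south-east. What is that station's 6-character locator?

RG58hh

Longitude subsquare g = 6; +1 → 7 = h.
Latitude subsquare i = 8; −1 → 7 = h.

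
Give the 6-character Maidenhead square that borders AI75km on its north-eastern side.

AI75ln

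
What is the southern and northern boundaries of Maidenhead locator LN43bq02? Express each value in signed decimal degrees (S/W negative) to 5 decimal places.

Field L=11, N=13: +11·20° lon, +13·10° lat → SW at lon 40°, lat 40°.
Square 4, 3: +4·2° lon, +3·1° lat → SW at lon 48°, lat 43°.
Subsquare b=1, q=16: +1·0.0833333° lon, +16·0.0416667° lat → SW at lon 48.0833°, lat 43.6667°.
Extended square 0, 2: +0·0.00833333° lon, +2·0.00416667° lat → SW at lon 48.0833°, lat 43.675°.
Cell spans 0.00833333° lon × 0.00416667° lat.
south 43.67500, north 43.67917.

43.67500, 43.67917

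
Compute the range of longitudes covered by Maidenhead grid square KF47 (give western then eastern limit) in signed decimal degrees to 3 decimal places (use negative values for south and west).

Field K=10, F=5: +10·20° lon, +5·10° lat → SW at lon 20°, lat -40°.
Square 4, 7: +4·2° lon, +7·1° lat → SW at lon 28°, lat -33°.
Cell spans 2° lon × 1° lat.
west 28.000, east 30.000.

28.000, 30.000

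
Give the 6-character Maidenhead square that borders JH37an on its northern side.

JH37ao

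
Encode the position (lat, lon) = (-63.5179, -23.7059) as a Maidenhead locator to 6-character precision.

Add 180° to longitude and 90° to latitude: 156.2941, 26.4821.
Field: 156.2941/20 → 7 → H, 26.4821/10 → 2 → C; chars HC.
Square: 16.2941/2 → 8, 6.4821/1 → 6; chars 86.
Subsquare: 0.2941/0.0833333 → 3 → d, 0.4821/0.0416667 → 11 → l; chars dl.

HC86dl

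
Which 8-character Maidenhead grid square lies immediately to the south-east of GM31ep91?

Longitude extended square 9; +1 → 10, wraps to 0, carry into subsquare.
Longitude subsquare e = 4; +1 → 5 = f.
Latitude extended square 1; −1 → 0.

GM31fp00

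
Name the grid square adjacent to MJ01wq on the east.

MJ01xq

Longitude subsquare w = 22; +1 → 23 = x.
The latitude characters are unchanged.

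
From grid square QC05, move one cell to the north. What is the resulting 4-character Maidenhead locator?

QC06

Latitude square 5; +1 → 6.
The longitude characters are unchanged.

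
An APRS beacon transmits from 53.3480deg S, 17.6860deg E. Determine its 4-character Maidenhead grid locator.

JD86

Offset from 180°W / 90°S: lon 197.69°, lat 36.65°.
Field: 197.69/20 → 9 → J, 36.65/10 → 3 → D; chars JD.
Square: 17.69/2 → 8, 6.65/1 → 6; chars 86.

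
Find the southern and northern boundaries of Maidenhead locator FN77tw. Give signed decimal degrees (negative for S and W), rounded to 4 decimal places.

47.9167, 47.9583

Field F=5, N=13: +5·20° lon, +13·10° lat → SW at lon -80°, lat 40°.
Square 7, 7: +7·2° lon, +7·1° lat → SW at lon -66°, lat 47°.
Subsquare t=19, w=22: +19·0.0833333° lon, +22·0.0416667° lat → SW at lon -64.4167°, lat 47.9167°.
Cell spans 0.0833333° lon × 0.0416667° lat.
south 47.9167, north 47.9583.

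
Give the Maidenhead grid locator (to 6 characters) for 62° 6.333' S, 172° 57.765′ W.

AC37mv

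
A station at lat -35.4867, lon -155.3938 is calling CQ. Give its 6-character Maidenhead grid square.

Add 180° to longitude and 90° to latitude: 24.6062, 54.5133.
Field: lon ⌊24.6062/20⌋ = 1 → B; lat ⌊54.5133/10⌋ = 5 → F.
Square: lon ⌊4.6062/2⌋ = 2; lat ⌊4.5133/1⌋ = 4.
Subsquare: lon ⌊0.6062/0.0833333⌋ = 7 → h; lat ⌊0.5133/0.0416667⌋ = 12 → m.

BF24hm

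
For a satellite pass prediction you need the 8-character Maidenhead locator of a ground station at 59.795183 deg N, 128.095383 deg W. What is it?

CO59wt80

Offset from 180°W / 90°S: lon 51.90462°, lat 149.79518°.
Field: 51.90462/20 → 2 → C, 149.79518/10 → 14 → O; chars CO.
Square: 11.90462/2 → 5, 9.79518/1 → 9; chars 59.
Subsquare: 1.90462/0.0833333 → 22 → w, 0.79518/0.0416667 → 19 → t; chars wt.
Extended square: 0.07128/0.00833333 → 8, 0.00352/0.00416667 → 0; chars 80.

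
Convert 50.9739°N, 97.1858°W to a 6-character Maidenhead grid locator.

Add 180° to longitude and 90° to latitude: 82.8142, 140.9739.
Field (20°×10°, letters A–R): lon ⌊82.8142/20⌋ = 4 → E; lat ⌊140.9739/10⌋ = 14 → O.
Square (2°×1°, digits 0–9): lon ⌊2.8142/2⌋ = 1; lat ⌊0.9739/1⌋ = 0.
Subsquare (5′×2.5′, letters a–x): lon ⌊0.8142/0.0833333⌋ = 9 → j; lat ⌊0.9739/0.0416667⌋ = 23 → x.

EO10jx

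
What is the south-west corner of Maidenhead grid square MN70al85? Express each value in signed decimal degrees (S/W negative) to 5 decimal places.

40.47917, 74.06667

Field M=12, N=13: +12·20° lon, +13·10° lat → SW at lon 60°, lat 40°.
Square 7, 0: +7·2° lon, +0·1° lat → SW at lon 74°, lat 40°.
Subsquare a=0, l=11: +0·0.0833333° lon, +11·0.0416667° lat → SW at lon 74°, lat 40.4583°.
Extended square 8, 5: +8·0.00833333° lon, +5·0.00416667° lat → SW at lon 74.0667°, lat 40.4792°.
latitude 40.47917, longitude 74.06667.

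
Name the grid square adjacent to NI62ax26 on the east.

NI62ax36

Longitude extended square 2; +1 → 3.
The latitude characters are unchanged.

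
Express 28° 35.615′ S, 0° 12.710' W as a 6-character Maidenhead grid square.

IG91vj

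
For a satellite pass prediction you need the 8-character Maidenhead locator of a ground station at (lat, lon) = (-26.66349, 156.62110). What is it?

Shift to the Maidenhead origin (180°W, 90°S): lon 336.62110, lat 63.33651.
Field: 336.62110/20 → 16 → Q, 63.33651/10 → 6 → G; chars QG.
Square: 16.62110/2 → 8, 3.33651/1 → 3; chars 83.
Subsquare: 0.62110/0.0833333 → 7 → h, 0.33651/0.0416667 → 8 → i; chars hi.
Extended square: 0.03777/0.00833333 → 4, 0.00318/0.00416667 → 0; chars 40.

QG83hi40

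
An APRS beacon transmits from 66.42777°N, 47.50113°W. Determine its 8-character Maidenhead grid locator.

Offset from 180°W / 90°S: lon 132.49887°, lat 156.42777°.
Field: 132.49887/20 → 6 → G, 156.42777/10 → 15 → P; chars GP.
Square: 12.49887/2 → 6, 6.42777/1 → 6; chars 66.
Subsquare: 0.49887/0.0833333 → 5 → f, 0.42777/0.0416667 → 10 → k; chars fk.
Extended square: 0.08220/0.00833333 → 9, 0.01110/0.00416667 → 2; chars 92.

GP66fk92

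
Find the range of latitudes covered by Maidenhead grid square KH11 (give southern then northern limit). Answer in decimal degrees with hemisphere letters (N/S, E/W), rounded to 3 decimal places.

19.000° S, 18.000° S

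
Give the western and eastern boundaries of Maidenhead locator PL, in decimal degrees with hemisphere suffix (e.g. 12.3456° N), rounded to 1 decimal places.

120.0° E, 140.0° E

Field P=15, L=11: +15·20° lon, +11·10° lat → SW at lon 120°, lat 20°.
Cell spans 20° lon × 10° lat.
west 120.0° E, east 140.0° E.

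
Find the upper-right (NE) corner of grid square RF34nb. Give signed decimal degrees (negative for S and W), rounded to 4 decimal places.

-35.9167, 167.1667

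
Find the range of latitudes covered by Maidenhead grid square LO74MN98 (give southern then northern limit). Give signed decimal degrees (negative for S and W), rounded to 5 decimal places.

54.57500, 54.57917

Field L=11, O=14: +11·20° lon, +14·10° lat → SW at lon 40°, lat 50°.
Square 7, 4: +7·2° lon, +4·1° lat → SW at lon 54°, lat 54°.
Subsquare m=12, n=13: +12·0.0833333° lon, +13·0.0416667° lat → SW at lon 55°, lat 54.5417°.
Extended square 9, 8: +9·0.00833333° lon, +8·0.00416667° lat → SW at lon 55.075°, lat 54.575°.
Cell spans 0.00833333° lon × 0.00416667° lat.
south 54.57500, north 54.57917.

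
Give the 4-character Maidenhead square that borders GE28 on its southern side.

GE27

Latitude square 8; −1 → 7.
The longitude characters are unchanged.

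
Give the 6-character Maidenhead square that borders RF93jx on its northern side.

RF94ja

Latitude subsquare x = 23; +1 → 24, wraps to 0 = a, carry into square.
Latitude square 3; +1 → 4.
The longitude characters are unchanged.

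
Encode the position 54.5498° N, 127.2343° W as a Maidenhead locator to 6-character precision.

CO64jn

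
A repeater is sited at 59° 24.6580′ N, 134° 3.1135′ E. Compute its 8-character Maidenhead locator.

PO79aj68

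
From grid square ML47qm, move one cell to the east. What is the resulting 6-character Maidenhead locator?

Longitude subsquare q = 16; +1 → 17 = r.
The latitude characters are unchanged.

ML47rm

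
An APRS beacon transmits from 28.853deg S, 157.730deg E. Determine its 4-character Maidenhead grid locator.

QG81

Add 180° to longitude and 90° to latitude: 337.73, 61.15.
Field: lon ⌊337.73/20⌋ = 16 → Q; lat ⌊61.15/10⌋ = 6 → G.
Square: lon ⌊17.73/2⌋ = 8; lat ⌊1.15/1⌋ = 1.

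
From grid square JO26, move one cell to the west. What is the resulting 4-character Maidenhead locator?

Longitude square 2; −1 → 1.
The latitude characters are unchanged.

JO16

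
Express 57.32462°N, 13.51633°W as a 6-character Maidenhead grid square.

IO37fh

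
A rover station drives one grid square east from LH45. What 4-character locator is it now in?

LH55

Longitude square 4; +1 → 5.
The latitude characters are unchanged.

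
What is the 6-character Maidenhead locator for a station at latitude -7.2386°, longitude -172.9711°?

AI32ms

Add 180° to longitude and 90° to latitude: 7.0289, 82.7614.
Field: lon ⌊7.0289/20⌋ = 0 → A; lat ⌊82.7614/10⌋ = 8 → I.
Square: lon ⌊7.0289/2⌋ = 3; lat ⌊2.7614/1⌋ = 2.
Subsquare: lon ⌊1.0289/0.0833333⌋ = 12 → m; lat ⌊0.7614/0.0416667⌋ = 18 → s.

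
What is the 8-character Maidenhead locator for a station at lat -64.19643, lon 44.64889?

LC25ht72

Add 180° to longitude and 90° to latitude: 224.64889, 25.80357.
Field (20°×10°, letters A–R): lon ⌊224.64889/20⌋ = 11 → L; lat ⌊25.80357/10⌋ = 2 → C.
Square (2°×1°, digits 0–9): lon ⌊4.64889/2⌋ = 2; lat ⌊5.80357/1⌋ = 5.
Subsquare (5′×2.5′, letters a–x): lon ⌊0.64889/0.0833333⌋ = 7 → h; lat ⌊0.80357/0.0416667⌋ = 19 → t.
Extended square (30″×15″, digits 0–9): lon ⌊0.06556/0.00833333⌋ = 7; lat ⌊0.01190/0.00416667⌋ = 2.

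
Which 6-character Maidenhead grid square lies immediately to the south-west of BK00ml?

Longitude subsquare m = 12; −1 → 11 = l.
Latitude subsquare l = 11; −1 → 10 = k.

BK00lk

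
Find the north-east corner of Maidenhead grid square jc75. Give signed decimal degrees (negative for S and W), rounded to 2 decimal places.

Field J=9, C=2: +9·20° lon, +2·10° lat → SW at lon 0°, lat -70°.
Square 7, 5: +7·2° lon, +5·1° lat → SW at lon 14°, lat -65°.
Cell spans 2° lon × 1° lat. NE corner is SW corner plus one full cell.
latitude -64.00, longitude 16.00.

-64.00, 16.00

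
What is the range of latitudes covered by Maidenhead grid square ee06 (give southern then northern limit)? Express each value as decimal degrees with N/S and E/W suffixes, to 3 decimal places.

Field E=4, E=4: +4·20° lon, +4·10° lat → SW at lon -100°, lat -50°.
Square 0, 6: +0·2° lon, +6·1° lat → SW at lon -100°, lat -44°.
Cell spans 2° lon × 1° lat.
south 44.000° S, north 43.000° S.

44.000° S, 43.000° S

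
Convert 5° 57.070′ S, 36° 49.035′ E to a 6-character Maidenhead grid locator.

Offset from 180°W / 90°S: lon 216.8173°, lat 84.0488°.
Field (20°×10°, letters A–R): 216.8173/20 → 10 → K, 84.0488/10 → 8 → I; chars KI.
Square (2°×1°, digits 0–9): 16.8173/2 → 8, 4.0488/1 → 4; chars 84.
Subsquare (5′×2.5′, letters a–x): 0.8173/0.0833333 → 9 → j, 0.0488/0.0416667 → 1 → b; chars jb.

KI84jb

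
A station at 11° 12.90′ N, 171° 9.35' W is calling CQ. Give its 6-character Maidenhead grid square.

AK41kf

Shift to the Maidenhead origin (180°W, 90°S): lon 8.8442, lat 101.2150.
Field: lon ⌊8.8442/20⌋ = 0 → A; lat ⌊101.2150/10⌋ = 10 → K.
Square: lon ⌊8.8442/2⌋ = 4; lat ⌊1.2150/1⌋ = 1.
Subsquare: lon ⌊0.8442/0.0833333⌋ = 10 → k; lat ⌊0.2150/0.0416667⌋ = 5 → f.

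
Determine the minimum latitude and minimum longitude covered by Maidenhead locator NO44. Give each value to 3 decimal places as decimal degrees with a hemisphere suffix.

Field N=13, O=14: +13·20° lon, +14·10° lat → SW at lon 80°, lat 50°.
Square 4, 4: +4·2° lon, +4·1° lat → SW at lon 88°, lat 54°.
latitude 54.000° N, longitude 88.000° E.

54.000° N, 88.000° E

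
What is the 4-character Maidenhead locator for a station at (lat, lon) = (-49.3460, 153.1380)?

Shift to the Maidenhead origin (180°W, 90°S): lon 333.14, lat 40.65.
Field: lon ⌊333.14/20⌋ = 16 → Q; lat ⌊40.65/10⌋ = 4 → E.
Square: lon ⌊13.14/2⌋ = 6; lat ⌊0.65/1⌋ = 0.

QE60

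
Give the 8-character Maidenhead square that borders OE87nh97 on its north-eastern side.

OE87oh08

Longitude extended square 9; +1 → 10, wraps to 0, carry into subsquare.
Longitude subsquare n = 13; +1 → 14 = o.
Latitude extended square 7; +1 → 8.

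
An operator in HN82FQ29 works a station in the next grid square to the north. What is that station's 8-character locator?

HN82fr20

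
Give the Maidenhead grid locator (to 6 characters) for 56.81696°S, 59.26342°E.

Shift to the Maidenhead origin (180°W, 90°S): lon 239.2634, lat 33.1830.
Field: lon ⌊239.2634/20⌋ = 11 → L; lat ⌊33.1830/10⌋ = 3 → D.
Square: lon ⌊19.2634/2⌋ = 9; lat ⌊3.1830/1⌋ = 3.
Subsquare: lon ⌊1.2634/0.0833333⌋ = 15 → p; lat ⌊0.1830/0.0416667⌋ = 4 → e.

LD93pe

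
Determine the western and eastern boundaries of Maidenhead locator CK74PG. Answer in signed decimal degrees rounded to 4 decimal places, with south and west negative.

Field C=2, K=10: +2·20° lon, +10·10° lat → SW at lon -140°, lat 10°.
Square 7, 4: +7·2° lon, +4·1° lat → SW at lon -126°, lat 14°.
Subsquare p=15, g=6: +15·0.0833333° lon, +6·0.0416667° lat → SW at lon -124.75°, lat 14.25°.
Cell spans 0.0833333° lon × 0.0416667° lat.
west -124.7500, east -124.6667.

-124.7500, -124.6667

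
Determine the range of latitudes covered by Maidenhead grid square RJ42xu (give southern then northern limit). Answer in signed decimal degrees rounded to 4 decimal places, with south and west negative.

2.8333, 2.8750

Field R=17, J=9: +17·20° lon, +9·10° lat → SW at lon 160°, lat 0°.
Square 4, 2: +4·2° lon, +2·1° lat → SW at lon 168°, lat 2°.
Subsquare x=23, u=20: +23·0.0833333° lon, +20·0.0416667° lat → SW at lon 169.917°, lat 2.83333°.
Cell spans 0.0833333° lon × 0.0416667° lat.
south 2.8333, north 2.8750.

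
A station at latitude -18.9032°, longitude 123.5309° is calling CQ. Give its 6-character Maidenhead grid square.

Add 180° to longitude and 90° to latitude: 303.5309, 71.0968.
Field: 303.5309/20 → 15 → P, 71.0968/10 → 7 → H; chars PH.
Square: 3.5309/2 → 1, 1.0968/1 → 1; chars 11.
Subsquare: 1.5309/0.0833333 → 18 → s, 0.0968/0.0416667 → 2 → c; chars sc.

PH11sc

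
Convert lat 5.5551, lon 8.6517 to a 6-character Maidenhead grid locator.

JJ45hn

Add 180° to longitude and 90° to latitude: 188.6517, 95.5551.
Field: lon ⌊188.6517/20⌋ = 9 → J; lat ⌊95.5551/10⌋ = 9 → J.
Square: lon ⌊8.6517/2⌋ = 4; lat ⌊5.5551/1⌋ = 5.
Subsquare: lon ⌊0.6517/0.0833333⌋ = 7 → h; lat ⌊0.5551/0.0416667⌋ = 13 → n.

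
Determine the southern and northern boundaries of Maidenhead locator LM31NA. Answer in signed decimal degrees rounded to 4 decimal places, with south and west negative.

31.0000, 31.0417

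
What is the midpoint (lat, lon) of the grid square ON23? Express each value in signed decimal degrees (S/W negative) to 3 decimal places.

43.500, 105.000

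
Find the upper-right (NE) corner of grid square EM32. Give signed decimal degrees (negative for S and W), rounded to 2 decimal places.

Field E=4, M=12: +4·20° lon, +12·10° lat → SW at lon -100°, lat 30°.
Square 3, 2: +3·2° lon, +2·1° lat → SW at lon -94°, lat 32°.
Cell spans 2° lon × 1° lat. NE corner is SW corner plus one full cell.
latitude 33.00, longitude -92.00.

33.00, -92.00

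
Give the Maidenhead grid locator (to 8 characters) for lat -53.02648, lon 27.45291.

Add 180° to longitude and 90° to latitude: 207.45291, 36.97352.
Field (20°×10°, letters A–R): 207.45291/20 → 10 → K, 36.97352/10 → 3 → D; chars KD.
Square (2°×1°, digits 0–9): 7.45291/2 → 3, 6.97352/1 → 6; chars 36.
Subsquare (5′×2.5′, letters a–x): 1.45291/0.0833333 → 17 → r, 0.97352/0.0416667 → 23 → x; chars rx.
Extended square (30″×15″, digits 0–9): 0.03624/0.00833333 → 4, 0.01519/0.00416667 → 3; chars 43.

KD36rx43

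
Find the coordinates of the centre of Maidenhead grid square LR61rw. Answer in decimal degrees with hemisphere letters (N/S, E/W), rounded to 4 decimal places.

81.9375° N, 53.4583° E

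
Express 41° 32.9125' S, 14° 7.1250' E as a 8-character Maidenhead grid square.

Add 180° to longitude and 90° to latitude: 194.11875, 48.45146.
Field: lon ⌊194.11875/20⌋ = 9 → J; lat ⌊48.45146/10⌋ = 4 → E.
Square: lon ⌊14.11875/2⌋ = 7; lat ⌊8.45146/1⌋ = 8.
Subsquare: lon ⌊0.11875/0.0833333⌋ = 1 → b; lat ⌊0.45146/0.0416667⌋ = 10 → k.
Extended square: lon ⌊0.03542/0.00833333⌋ = 4; lat ⌊0.03479/0.00416667⌋ = 8.

JE78bk48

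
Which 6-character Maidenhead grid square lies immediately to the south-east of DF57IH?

Longitude subsquare i = 8; +1 → 9 = j.
Latitude subsquare h = 7; −1 → 6 = g.

DF57jg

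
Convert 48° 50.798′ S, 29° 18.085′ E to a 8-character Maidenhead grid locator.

KE41pd66

Add 180° to longitude and 90° to latitude: 209.30142, 41.15337.
Field: lon ⌊209.30142/20⌋ = 10 → K; lat ⌊41.15337/10⌋ = 4 → E.
Square: lon ⌊9.30142/2⌋ = 4; lat ⌊1.15337/1⌋ = 1.
Subsquare: lon ⌊1.30142/0.0833333⌋ = 15 → p; lat ⌊0.15337/0.0416667⌋ = 3 → d.
Extended square: lon ⌊0.05142/0.00833333⌋ = 6; lat ⌊0.02837/0.00416667⌋ = 6.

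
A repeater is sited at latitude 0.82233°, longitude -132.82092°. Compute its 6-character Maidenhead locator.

CJ30ot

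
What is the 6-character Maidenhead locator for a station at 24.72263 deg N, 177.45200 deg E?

RL84rr

Offset from 180°W / 90°S: lon 357.4520°, lat 114.7226°.
Field: 357.4520/20 → 17 → R, 114.7226/10 → 11 → L; chars RL.
Square: 17.4520/2 → 8, 4.7226/1 → 4; chars 84.
Subsquare: 1.4520/0.0833333 → 17 → r, 0.7226/0.0416667 → 17 → r; chars rr.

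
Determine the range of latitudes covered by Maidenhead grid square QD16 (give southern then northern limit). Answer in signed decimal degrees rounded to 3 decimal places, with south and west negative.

-54.000, -53.000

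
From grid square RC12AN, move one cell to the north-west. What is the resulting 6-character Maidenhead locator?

Longitude subsquare a = 0; −1 → -1, wraps to 23 = x, carry into square.
Longitude square 1; −1 → 0.
Latitude subsquare n = 13; +1 → 14 = o.

RC02xo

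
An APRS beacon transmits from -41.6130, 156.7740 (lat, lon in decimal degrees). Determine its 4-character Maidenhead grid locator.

QE88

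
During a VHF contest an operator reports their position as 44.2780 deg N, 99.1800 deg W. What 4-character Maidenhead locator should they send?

EN04

Shift to the Maidenhead origin (180°W, 90°S): lon 80.82, lat 134.28.
Field: lon ⌊80.82/20⌋ = 4 → E; lat ⌊134.28/10⌋ = 13 → N.
Square: lon ⌊0.82/2⌋ = 0; lat ⌊4.28/1⌋ = 4.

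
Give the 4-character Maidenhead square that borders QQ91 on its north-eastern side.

Longitude square 9; +1 → 10, wraps to 0, carry into field.
Longitude field Q = 16; +1 → 17 = R.
Latitude square 1; +1 → 2.

RQ02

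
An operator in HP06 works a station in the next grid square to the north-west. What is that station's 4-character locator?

GP97

Longitude square 0; −1 → -1, wraps to 9, carry into field.
Longitude field H = 7; −1 → 6 = G.
Latitude square 6; +1 → 7.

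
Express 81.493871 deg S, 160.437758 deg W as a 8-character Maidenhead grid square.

AA98sm71

Shift to the Maidenhead origin (180°W, 90°S): lon 19.56224, lat 8.50613.
Field: lon ⌊19.56224/20⌋ = 0 → A; lat ⌊8.50613/10⌋ = 0 → A.
Square: lon ⌊19.56224/2⌋ = 9; lat ⌊8.50613/1⌋ = 8.
Subsquare: lon ⌊1.56224/0.0833333⌋ = 18 → s; lat ⌊0.50613/0.0416667⌋ = 12 → m.
Extended square: lon ⌊0.06224/0.00833333⌋ = 7; lat ⌊0.00613/0.00416667⌋ = 1.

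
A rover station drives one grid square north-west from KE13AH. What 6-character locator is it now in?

Longitude subsquare a = 0; −1 → -1, wraps to 23 = x, carry into square.
Longitude square 1; −1 → 0.
Latitude subsquare h = 7; +1 → 8 = i.

KE03xi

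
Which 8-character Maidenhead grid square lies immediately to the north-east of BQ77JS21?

Longitude extended square 2; +1 → 3.
Latitude extended square 1; +1 → 2.

BQ77js32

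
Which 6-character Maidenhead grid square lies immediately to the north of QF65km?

Latitude subsquare m = 12; +1 → 13 = n.
The longitude characters are unchanged.

QF65kn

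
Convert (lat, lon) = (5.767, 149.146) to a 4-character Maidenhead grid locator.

Shift to the Maidenhead origin (180°W, 90°S): lon 329.15, lat 95.77.
Field: lon ⌊329.15/20⌋ = 16 → Q; lat ⌊95.77/10⌋ = 9 → J.
Square: lon ⌊9.15/2⌋ = 4; lat ⌊5.77/1⌋ = 5.

QJ45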